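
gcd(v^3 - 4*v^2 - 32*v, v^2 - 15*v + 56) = v - 8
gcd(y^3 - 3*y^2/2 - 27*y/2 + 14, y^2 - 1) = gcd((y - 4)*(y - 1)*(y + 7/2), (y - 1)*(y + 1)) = y - 1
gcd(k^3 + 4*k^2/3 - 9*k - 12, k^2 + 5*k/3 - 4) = k + 3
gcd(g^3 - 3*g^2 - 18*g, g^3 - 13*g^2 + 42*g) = g^2 - 6*g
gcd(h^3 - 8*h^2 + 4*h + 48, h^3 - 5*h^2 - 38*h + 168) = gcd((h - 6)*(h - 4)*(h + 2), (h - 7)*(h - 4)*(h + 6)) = h - 4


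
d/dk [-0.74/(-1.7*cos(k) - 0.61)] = 1.258*sin(k)/(1.7*cos(k) + 0.61)^2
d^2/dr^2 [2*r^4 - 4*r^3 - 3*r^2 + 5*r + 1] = 24*r^2 - 24*r - 6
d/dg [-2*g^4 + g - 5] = 1 - 8*g^3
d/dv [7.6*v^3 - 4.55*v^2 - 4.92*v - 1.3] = 22.8*v^2 - 9.1*v - 4.92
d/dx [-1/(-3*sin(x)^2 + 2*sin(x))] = 2*(-3/tan(x) + cos(x)/sin(x)^2)/(3*sin(x) - 2)^2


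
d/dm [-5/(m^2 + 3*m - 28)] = 5*(2*m + 3)/(m^2 + 3*m - 28)^2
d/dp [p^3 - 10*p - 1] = 3*p^2 - 10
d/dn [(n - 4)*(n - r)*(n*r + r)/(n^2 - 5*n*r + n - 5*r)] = r*(n^2 - 10*n*r + 5*r^2 + 16*r)/(n^2 - 10*n*r + 25*r^2)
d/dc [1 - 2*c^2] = -4*c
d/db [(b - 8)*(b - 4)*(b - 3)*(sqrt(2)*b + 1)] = 4*sqrt(2)*b^3 - 45*sqrt(2)*b^2 + 3*b^2 - 30*b + 136*sqrt(2)*b - 96*sqrt(2) + 68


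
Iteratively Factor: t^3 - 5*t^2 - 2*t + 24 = (t - 3)*(t^2 - 2*t - 8) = (t - 4)*(t - 3)*(t + 2)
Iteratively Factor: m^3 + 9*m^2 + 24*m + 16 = (m + 1)*(m^2 + 8*m + 16) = (m + 1)*(m + 4)*(m + 4)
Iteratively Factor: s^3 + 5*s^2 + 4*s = (s)*(s^2 + 5*s + 4) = s*(s + 1)*(s + 4)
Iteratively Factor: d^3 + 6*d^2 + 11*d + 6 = (d + 2)*(d^2 + 4*d + 3) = (d + 1)*(d + 2)*(d + 3)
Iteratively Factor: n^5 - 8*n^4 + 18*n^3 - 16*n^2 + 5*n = (n - 1)*(n^4 - 7*n^3 + 11*n^2 - 5*n) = (n - 1)^2*(n^3 - 6*n^2 + 5*n) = (n - 5)*(n - 1)^2*(n^2 - n) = (n - 5)*(n - 1)^3*(n)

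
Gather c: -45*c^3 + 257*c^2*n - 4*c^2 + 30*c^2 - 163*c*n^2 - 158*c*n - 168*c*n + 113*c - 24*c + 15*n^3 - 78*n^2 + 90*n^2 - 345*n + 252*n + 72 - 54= -45*c^3 + c^2*(257*n + 26) + c*(-163*n^2 - 326*n + 89) + 15*n^3 + 12*n^2 - 93*n + 18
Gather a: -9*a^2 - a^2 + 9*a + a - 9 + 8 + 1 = -10*a^2 + 10*a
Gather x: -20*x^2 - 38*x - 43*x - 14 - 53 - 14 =-20*x^2 - 81*x - 81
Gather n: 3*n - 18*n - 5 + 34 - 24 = 5 - 15*n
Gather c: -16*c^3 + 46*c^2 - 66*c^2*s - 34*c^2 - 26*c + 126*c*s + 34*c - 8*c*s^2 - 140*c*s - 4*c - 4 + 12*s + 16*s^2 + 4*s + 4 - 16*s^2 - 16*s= -16*c^3 + c^2*(12 - 66*s) + c*(-8*s^2 - 14*s + 4)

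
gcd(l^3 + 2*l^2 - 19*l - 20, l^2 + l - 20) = l^2 + l - 20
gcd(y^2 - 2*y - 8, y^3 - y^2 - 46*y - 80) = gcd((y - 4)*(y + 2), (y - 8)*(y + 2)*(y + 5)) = y + 2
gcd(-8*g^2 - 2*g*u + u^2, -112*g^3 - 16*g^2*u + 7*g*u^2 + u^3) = -4*g + u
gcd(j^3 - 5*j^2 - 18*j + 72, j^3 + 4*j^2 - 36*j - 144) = j^2 - 2*j - 24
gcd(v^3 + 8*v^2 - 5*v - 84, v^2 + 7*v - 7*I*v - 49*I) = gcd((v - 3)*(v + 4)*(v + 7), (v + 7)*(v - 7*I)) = v + 7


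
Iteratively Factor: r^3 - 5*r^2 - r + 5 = (r - 1)*(r^2 - 4*r - 5) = (r - 1)*(r + 1)*(r - 5)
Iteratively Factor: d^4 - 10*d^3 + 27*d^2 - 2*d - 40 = (d - 5)*(d^3 - 5*d^2 + 2*d + 8) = (d - 5)*(d - 2)*(d^2 - 3*d - 4) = (d - 5)*(d - 4)*(d - 2)*(d + 1)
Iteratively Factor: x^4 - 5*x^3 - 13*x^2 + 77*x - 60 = (x - 5)*(x^3 - 13*x + 12) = (x - 5)*(x - 3)*(x^2 + 3*x - 4) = (x - 5)*(x - 3)*(x + 4)*(x - 1)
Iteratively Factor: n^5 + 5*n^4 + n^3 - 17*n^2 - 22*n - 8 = (n + 4)*(n^4 + n^3 - 3*n^2 - 5*n - 2) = (n + 1)*(n + 4)*(n^3 - 3*n - 2) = (n + 1)^2*(n + 4)*(n^2 - n - 2) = (n - 2)*(n + 1)^2*(n + 4)*(n + 1)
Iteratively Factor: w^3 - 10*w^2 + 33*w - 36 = (w - 3)*(w^2 - 7*w + 12) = (w - 3)^2*(w - 4)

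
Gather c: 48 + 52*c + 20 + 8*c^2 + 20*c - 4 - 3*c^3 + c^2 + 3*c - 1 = -3*c^3 + 9*c^2 + 75*c + 63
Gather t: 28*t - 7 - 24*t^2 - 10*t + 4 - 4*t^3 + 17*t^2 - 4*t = -4*t^3 - 7*t^2 + 14*t - 3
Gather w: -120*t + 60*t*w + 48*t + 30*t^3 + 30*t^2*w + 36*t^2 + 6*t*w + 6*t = 30*t^3 + 36*t^2 - 66*t + w*(30*t^2 + 66*t)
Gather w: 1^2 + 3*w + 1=3*w + 2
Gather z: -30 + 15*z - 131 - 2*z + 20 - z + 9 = 12*z - 132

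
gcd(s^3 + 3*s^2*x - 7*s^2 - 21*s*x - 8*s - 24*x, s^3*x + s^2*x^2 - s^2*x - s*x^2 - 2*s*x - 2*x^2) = s + 1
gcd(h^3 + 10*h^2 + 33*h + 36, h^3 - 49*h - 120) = h + 3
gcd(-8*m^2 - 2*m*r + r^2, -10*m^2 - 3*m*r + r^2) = 2*m + r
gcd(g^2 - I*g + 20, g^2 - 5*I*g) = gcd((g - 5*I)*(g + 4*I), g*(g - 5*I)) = g - 5*I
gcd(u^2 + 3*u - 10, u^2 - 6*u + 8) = u - 2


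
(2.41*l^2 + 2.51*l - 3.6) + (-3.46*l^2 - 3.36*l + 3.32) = -1.05*l^2 - 0.85*l - 0.28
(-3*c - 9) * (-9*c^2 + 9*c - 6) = 27*c^3 + 54*c^2 - 63*c + 54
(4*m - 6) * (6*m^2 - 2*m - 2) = 24*m^3 - 44*m^2 + 4*m + 12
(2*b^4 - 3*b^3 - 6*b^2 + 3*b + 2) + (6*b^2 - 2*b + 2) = 2*b^4 - 3*b^3 + b + 4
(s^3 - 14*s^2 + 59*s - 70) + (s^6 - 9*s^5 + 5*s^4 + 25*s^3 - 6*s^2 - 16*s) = s^6 - 9*s^5 + 5*s^4 + 26*s^3 - 20*s^2 + 43*s - 70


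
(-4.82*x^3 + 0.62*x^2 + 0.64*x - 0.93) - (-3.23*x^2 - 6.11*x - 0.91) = -4.82*x^3 + 3.85*x^2 + 6.75*x - 0.02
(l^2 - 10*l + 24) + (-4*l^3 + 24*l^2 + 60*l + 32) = -4*l^3 + 25*l^2 + 50*l + 56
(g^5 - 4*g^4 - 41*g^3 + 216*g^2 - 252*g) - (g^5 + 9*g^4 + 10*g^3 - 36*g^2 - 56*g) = -13*g^4 - 51*g^3 + 252*g^2 - 196*g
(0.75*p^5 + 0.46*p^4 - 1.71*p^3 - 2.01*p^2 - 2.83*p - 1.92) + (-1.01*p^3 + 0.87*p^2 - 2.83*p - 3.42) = 0.75*p^5 + 0.46*p^4 - 2.72*p^3 - 1.14*p^2 - 5.66*p - 5.34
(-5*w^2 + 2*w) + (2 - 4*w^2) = -9*w^2 + 2*w + 2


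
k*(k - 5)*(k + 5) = k^3 - 25*k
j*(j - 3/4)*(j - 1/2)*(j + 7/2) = j^4 + 9*j^3/4 - 4*j^2 + 21*j/16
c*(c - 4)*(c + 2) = c^3 - 2*c^2 - 8*c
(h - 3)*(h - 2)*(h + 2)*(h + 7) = h^4 + 4*h^3 - 25*h^2 - 16*h + 84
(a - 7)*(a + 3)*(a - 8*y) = a^3 - 8*a^2*y - 4*a^2 + 32*a*y - 21*a + 168*y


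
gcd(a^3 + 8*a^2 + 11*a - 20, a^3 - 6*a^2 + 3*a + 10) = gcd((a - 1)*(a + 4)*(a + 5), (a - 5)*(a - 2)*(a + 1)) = 1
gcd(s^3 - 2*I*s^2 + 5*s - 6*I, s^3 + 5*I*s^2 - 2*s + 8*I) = s^2 + I*s + 2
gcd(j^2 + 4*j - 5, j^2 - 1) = j - 1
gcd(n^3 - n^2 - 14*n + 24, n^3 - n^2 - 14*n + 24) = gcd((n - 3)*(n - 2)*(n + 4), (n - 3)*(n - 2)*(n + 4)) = n^3 - n^2 - 14*n + 24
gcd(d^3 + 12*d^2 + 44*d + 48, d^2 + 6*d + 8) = d^2 + 6*d + 8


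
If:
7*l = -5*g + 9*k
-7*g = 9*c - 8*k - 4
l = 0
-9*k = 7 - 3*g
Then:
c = 233/162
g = -7/2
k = -35/18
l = 0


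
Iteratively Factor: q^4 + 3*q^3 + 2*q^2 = (q)*(q^3 + 3*q^2 + 2*q) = q*(q + 1)*(q^2 + 2*q) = q*(q + 1)*(q + 2)*(q)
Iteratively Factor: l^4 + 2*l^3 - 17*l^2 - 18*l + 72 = (l - 3)*(l^3 + 5*l^2 - 2*l - 24) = (l - 3)*(l + 4)*(l^2 + l - 6) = (l - 3)*(l + 3)*(l + 4)*(l - 2)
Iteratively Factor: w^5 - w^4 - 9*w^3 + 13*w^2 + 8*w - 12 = (w + 3)*(w^4 - 4*w^3 + 3*w^2 + 4*w - 4) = (w + 1)*(w + 3)*(w^3 - 5*w^2 + 8*w - 4) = (w - 1)*(w + 1)*(w + 3)*(w^2 - 4*w + 4) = (w - 2)*(w - 1)*(w + 1)*(w + 3)*(w - 2)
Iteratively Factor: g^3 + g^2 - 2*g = (g - 1)*(g^2 + 2*g) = g*(g - 1)*(g + 2)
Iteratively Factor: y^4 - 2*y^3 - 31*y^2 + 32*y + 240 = (y - 4)*(y^3 + 2*y^2 - 23*y - 60) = (y - 5)*(y - 4)*(y^2 + 7*y + 12) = (y - 5)*(y - 4)*(y + 4)*(y + 3)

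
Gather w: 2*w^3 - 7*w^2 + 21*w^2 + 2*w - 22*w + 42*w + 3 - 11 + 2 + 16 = 2*w^3 + 14*w^2 + 22*w + 10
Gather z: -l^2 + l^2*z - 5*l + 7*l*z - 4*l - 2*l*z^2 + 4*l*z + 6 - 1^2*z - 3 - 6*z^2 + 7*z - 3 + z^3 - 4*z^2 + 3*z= -l^2 - 9*l + z^3 + z^2*(-2*l - 10) + z*(l^2 + 11*l + 9)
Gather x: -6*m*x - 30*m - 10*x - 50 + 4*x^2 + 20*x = -30*m + 4*x^2 + x*(10 - 6*m) - 50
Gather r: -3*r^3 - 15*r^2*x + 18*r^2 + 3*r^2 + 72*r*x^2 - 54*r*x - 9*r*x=-3*r^3 + r^2*(21 - 15*x) + r*(72*x^2 - 63*x)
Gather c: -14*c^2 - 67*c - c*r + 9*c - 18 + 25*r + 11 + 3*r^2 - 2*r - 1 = -14*c^2 + c*(-r - 58) + 3*r^2 + 23*r - 8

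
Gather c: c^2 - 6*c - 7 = c^2 - 6*c - 7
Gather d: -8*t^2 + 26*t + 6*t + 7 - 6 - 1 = -8*t^2 + 32*t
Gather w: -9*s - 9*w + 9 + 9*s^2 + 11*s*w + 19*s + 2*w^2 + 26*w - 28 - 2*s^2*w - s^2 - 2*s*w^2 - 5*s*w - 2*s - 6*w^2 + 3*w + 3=8*s^2 + 8*s + w^2*(-2*s - 4) + w*(-2*s^2 + 6*s + 20) - 16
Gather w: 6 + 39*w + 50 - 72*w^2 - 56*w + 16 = -72*w^2 - 17*w + 72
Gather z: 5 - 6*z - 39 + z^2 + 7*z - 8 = z^2 + z - 42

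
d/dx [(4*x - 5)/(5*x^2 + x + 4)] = (20*x^2 + 4*x - (4*x - 5)*(10*x + 1) + 16)/(5*x^2 + x + 4)^2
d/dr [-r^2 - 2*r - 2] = -2*r - 2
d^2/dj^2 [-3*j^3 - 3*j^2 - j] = -18*j - 6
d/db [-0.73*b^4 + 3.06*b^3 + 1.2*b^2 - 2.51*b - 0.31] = -2.92*b^3 + 9.18*b^2 + 2.4*b - 2.51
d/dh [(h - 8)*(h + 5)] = 2*h - 3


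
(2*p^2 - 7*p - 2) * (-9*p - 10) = -18*p^3 + 43*p^2 + 88*p + 20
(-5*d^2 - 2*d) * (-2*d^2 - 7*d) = 10*d^4 + 39*d^3 + 14*d^2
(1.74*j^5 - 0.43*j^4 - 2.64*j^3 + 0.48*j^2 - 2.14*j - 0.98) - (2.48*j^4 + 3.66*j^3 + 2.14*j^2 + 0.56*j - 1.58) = 1.74*j^5 - 2.91*j^4 - 6.3*j^3 - 1.66*j^2 - 2.7*j + 0.6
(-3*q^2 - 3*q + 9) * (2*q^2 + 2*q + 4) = -6*q^4 - 12*q^3 + 6*q + 36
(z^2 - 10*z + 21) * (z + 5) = z^3 - 5*z^2 - 29*z + 105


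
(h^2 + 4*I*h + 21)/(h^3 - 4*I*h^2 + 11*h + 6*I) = (h^2 + 4*I*h + 21)/(h^3 - 4*I*h^2 + 11*h + 6*I)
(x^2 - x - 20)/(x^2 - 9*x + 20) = (x + 4)/(x - 4)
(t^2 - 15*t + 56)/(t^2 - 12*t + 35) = (t - 8)/(t - 5)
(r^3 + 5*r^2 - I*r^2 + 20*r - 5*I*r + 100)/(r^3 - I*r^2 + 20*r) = (r + 5)/r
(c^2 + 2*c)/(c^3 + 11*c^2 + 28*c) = (c + 2)/(c^2 + 11*c + 28)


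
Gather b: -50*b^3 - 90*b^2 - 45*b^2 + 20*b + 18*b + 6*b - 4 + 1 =-50*b^3 - 135*b^2 + 44*b - 3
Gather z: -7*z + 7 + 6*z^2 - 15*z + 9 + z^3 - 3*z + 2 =z^3 + 6*z^2 - 25*z + 18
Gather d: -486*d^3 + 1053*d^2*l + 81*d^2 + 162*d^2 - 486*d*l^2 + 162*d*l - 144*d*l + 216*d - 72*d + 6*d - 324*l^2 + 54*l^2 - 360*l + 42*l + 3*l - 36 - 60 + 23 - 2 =-486*d^3 + d^2*(1053*l + 243) + d*(-486*l^2 + 18*l + 150) - 270*l^2 - 315*l - 75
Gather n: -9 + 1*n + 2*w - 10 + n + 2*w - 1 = 2*n + 4*w - 20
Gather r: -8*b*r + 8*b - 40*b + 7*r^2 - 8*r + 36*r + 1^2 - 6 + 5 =-32*b + 7*r^2 + r*(28 - 8*b)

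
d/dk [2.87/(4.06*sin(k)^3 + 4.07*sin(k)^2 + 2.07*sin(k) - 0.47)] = (-23.3618*sin(k) + 17.4783*cos(2*k) - 23.4192)*cos(k)/(4.06*sin(k)^3 + 4.07*sin(k)^2 + 2.07*sin(k) - 0.47)^2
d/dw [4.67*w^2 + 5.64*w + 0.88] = 9.34*w + 5.64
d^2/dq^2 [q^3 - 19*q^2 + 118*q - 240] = 6*q - 38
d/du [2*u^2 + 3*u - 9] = 4*u + 3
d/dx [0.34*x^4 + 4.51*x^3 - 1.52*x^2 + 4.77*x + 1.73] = 1.36*x^3 + 13.53*x^2 - 3.04*x + 4.77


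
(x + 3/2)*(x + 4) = x^2 + 11*x/2 + 6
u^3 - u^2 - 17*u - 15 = (u - 5)*(u + 1)*(u + 3)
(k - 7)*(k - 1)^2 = k^3 - 9*k^2 + 15*k - 7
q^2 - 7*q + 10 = (q - 5)*(q - 2)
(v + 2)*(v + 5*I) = v^2 + 2*v + 5*I*v + 10*I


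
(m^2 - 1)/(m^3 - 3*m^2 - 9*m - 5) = (m - 1)/(m^2 - 4*m - 5)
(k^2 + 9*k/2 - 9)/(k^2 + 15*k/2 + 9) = (2*k - 3)/(2*k + 3)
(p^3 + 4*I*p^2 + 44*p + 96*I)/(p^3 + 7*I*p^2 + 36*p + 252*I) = (p^2 + 10*I*p - 16)/(p^2 + 13*I*p - 42)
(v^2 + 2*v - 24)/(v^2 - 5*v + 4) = (v + 6)/(v - 1)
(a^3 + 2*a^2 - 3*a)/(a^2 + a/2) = 2*(a^2 + 2*a - 3)/(2*a + 1)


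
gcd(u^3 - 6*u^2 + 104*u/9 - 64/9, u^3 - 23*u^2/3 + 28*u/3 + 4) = u - 2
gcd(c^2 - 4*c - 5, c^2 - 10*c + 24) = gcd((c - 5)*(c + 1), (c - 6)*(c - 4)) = 1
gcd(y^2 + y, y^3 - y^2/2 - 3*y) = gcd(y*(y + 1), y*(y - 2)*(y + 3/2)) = y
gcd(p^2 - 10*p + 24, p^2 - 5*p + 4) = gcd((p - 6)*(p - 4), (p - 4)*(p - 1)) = p - 4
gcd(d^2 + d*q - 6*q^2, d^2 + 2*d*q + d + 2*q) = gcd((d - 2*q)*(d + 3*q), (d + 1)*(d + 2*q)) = 1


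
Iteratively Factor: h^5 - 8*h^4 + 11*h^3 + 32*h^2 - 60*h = (h - 2)*(h^4 - 6*h^3 - h^2 + 30*h) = (h - 5)*(h - 2)*(h^3 - h^2 - 6*h) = (h - 5)*(h - 2)*(h + 2)*(h^2 - 3*h) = (h - 5)*(h - 3)*(h - 2)*(h + 2)*(h)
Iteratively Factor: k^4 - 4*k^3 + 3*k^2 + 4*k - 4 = (k + 1)*(k^3 - 5*k^2 + 8*k - 4) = (k - 1)*(k + 1)*(k^2 - 4*k + 4) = (k - 2)*(k - 1)*(k + 1)*(k - 2)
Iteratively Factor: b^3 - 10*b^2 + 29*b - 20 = (b - 4)*(b^2 - 6*b + 5) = (b - 5)*(b - 4)*(b - 1)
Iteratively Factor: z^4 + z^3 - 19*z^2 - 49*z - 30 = (z - 5)*(z^3 + 6*z^2 + 11*z + 6) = (z - 5)*(z + 2)*(z^2 + 4*z + 3) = (z - 5)*(z + 2)*(z + 3)*(z + 1)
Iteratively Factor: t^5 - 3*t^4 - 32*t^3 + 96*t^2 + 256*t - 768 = (t - 3)*(t^4 - 32*t^2 + 256) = (t - 4)*(t - 3)*(t^3 + 4*t^2 - 16*t - 64) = (t - 4)^2*(t - 3)*(t^2 + 8*t + 16) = (t - 4)^2*(t - 3)*(t + 4)*(t + 4)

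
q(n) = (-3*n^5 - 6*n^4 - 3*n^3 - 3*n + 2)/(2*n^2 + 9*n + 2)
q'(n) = (-4*n - 9)*(-3*n^5 - 6*n^4 - 3*n^3 - 3*n + 2)/(2*n^2 + 9*n + 2)^2 + (-15*n^4 - 24*n^3 - 9*n^2 - 3)/(2*n^2 + 9*n + 2) = 2*(-9*n^6 - 66*n^5 - 99*n^4 - 51*n^3 - 6*n^2 - 4*n - 12)/(4*n^4 + 36*n^3 + 89*n^2 + 36*n + 4)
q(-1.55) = -1.40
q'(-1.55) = 2.51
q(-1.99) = -3.90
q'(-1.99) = 10.10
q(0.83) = -0.57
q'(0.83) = -2.12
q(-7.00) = 1001.81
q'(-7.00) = -248.45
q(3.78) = -57.46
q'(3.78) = -48.06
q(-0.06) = 1.49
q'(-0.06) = -10.94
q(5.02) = -141.08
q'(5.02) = -89.05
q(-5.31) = 788.67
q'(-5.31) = 100.41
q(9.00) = -892.76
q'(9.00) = -312.12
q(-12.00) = 3446.71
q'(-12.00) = -749.70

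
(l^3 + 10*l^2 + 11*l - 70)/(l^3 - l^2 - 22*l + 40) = (l + 7)/(l - 4)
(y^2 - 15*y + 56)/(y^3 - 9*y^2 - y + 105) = (y - 8)/(y^2 - 2*y - 15)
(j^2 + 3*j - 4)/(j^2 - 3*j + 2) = (j + 4)/(j - 2)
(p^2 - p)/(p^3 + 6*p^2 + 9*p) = (p - 1)/(p^2 + 6*p + 9)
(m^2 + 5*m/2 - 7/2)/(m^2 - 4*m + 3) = (m + 7/2)/(m - 3)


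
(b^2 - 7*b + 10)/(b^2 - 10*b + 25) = (b - 2)/(b - 5)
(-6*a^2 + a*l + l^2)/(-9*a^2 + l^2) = (2*a - l)/(3*a - l)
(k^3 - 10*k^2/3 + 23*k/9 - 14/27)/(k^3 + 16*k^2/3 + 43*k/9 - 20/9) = (9*k^2 - 27*k + 14)/(3*(3*k^2 + 17*k + 20))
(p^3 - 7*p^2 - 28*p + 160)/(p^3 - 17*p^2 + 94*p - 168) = (p^2 - 3*p - 40)/(p^2 - 13*p + 42)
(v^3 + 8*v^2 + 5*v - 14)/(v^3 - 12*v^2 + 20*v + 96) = (v^2 + 6*v - 7)/(v^2 - 14*v + 48)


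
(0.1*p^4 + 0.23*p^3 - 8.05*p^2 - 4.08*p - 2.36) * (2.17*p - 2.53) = 0.217*p^5 + 0.2461*p^4 - 18.0504*p^3 + 11.5129*p^2 + 5.2012*p + 5.9708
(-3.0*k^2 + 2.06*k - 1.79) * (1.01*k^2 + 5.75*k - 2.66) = -3.03*k^4 - 15.1694*k^3 + 18.0171*k^2 - 15.7721*k + 4.7614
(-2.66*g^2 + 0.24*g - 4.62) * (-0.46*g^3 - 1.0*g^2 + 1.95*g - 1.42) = 1.2236*g^5 + 2.5496*g^4 - 3.3018*g^3 + 8.8652*g^2 - 9.3498*g + 6.5604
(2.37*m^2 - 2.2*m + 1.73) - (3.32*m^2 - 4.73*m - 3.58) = -0.95*m^2 + 2.53*m + 5.31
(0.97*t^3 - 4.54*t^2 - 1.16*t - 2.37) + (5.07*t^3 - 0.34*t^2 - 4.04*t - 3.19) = 6.04*t^3 - 4.88*t^2 - 5.2*t - 5.56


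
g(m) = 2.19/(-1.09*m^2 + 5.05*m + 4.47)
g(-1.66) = -0.32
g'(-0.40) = -2.50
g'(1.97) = -0.02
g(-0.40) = 0.96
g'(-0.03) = -0.60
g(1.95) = 0.22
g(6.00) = -0.49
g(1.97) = 0.21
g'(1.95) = -0.02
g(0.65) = 0.30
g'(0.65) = -0.15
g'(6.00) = 0.88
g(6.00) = -0.49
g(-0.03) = 0.51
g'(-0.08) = -0.69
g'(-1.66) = -0.40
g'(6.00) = 0.88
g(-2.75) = -0.12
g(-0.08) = 0.54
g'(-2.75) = -0.08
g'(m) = 2.19*(2.18*m - 5.05)/(-1.09*m^2 + 5.05*m + 4.47)^2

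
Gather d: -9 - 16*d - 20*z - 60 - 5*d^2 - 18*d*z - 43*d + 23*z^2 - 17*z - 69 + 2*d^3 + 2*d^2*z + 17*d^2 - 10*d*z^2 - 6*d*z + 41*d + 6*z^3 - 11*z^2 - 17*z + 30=2*d^3 + d^2*(2*z + 12) + d*(-10*z^2 - 24*z - 18) + 6*z^3 + 12*z^2 - 54*z - 108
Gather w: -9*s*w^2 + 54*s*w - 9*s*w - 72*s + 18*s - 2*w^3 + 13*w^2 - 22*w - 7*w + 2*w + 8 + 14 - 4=-54*s - 2*w^3 + w^2*(13 - 9*s) + w*(45*s - 27) + 18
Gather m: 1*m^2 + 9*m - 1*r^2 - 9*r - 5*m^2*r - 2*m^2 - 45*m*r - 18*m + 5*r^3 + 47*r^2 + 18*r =m^2*(-5*r - 1) + m*(-45*r - 9) + 5*r^3 + 46*r^2 + 9*r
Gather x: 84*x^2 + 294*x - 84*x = 84*x^2 + 210*x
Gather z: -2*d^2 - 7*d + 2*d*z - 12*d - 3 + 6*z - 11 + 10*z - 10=-2*d^2 - 19*d + z*(2*d + 16) - 24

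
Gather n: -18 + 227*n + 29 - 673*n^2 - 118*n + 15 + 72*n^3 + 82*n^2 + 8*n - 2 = 72*n^3 - 591*n^2 + 117*n + 24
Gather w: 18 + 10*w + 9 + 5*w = 15*w + 27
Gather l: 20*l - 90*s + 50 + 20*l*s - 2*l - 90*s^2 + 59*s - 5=l*(20*s + 18) - 90*s^2 - 31*s + 45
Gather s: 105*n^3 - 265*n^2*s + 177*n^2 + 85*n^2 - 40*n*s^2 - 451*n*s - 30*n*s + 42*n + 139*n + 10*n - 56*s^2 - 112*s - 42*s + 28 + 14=105*n^3 + 262*n^2 + 191*n + s^2*(-40*n - 56) + s*(-265*n^2 - 481*n - 154) + 42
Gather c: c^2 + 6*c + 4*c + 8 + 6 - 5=c^2 + 10*c + 9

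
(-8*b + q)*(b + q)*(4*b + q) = -32*b^3 - 36*b^2*q - 3*b*q^2 + q^3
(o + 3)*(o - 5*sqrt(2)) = o^2 - 5*sqrt(2)*o + 3*o - 15*sqrt(2)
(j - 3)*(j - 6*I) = j^2 - 3*j - 6*I*j + 18*I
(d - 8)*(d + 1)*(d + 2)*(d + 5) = d^4 - 47*d^2 - 126*d - 80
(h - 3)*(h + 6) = h^2 + 3*h - 18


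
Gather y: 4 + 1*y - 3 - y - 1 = 0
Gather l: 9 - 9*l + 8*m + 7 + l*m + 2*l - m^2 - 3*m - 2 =l*(m - 7) - m^2 + 5*m + 14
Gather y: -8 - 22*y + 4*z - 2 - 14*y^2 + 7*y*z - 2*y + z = -14*y^2 + y*(7*z - 24) + 5*z - 10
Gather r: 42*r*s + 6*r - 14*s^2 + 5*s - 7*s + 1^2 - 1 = r*(42*s + 6) - 14*s^2 - 2*s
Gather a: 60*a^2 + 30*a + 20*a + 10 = 60*a^2 + 50*a + 10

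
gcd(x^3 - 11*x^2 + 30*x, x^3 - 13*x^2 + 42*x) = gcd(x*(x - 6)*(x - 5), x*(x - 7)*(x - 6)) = x^2 - 6*x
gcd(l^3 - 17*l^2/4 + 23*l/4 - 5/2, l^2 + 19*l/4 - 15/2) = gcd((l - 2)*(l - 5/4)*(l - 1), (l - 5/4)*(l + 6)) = l - 5/4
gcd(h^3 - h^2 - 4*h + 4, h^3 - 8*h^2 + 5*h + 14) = h - 2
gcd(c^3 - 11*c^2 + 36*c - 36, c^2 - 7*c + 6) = c - 6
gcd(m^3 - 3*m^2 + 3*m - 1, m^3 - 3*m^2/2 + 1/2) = m^2 - 2*m + 1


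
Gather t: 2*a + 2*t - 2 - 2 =2*a + 2*t - 4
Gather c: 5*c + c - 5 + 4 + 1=6*c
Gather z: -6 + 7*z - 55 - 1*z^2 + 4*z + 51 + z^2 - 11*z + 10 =0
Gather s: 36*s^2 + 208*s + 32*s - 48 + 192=36*s^2 + 240*s + 144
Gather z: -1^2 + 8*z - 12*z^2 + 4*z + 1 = -12*z^2 + 12*z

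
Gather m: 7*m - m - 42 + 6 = 6*m - 36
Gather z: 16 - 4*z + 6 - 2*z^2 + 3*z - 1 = -2*z^2 - z + 21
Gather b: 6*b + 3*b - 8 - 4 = 9*b - 12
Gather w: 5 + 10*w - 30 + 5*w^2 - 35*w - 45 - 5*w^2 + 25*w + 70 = 0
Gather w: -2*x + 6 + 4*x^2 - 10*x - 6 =4*x^2 - 12*x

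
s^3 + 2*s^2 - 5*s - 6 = (s - 2)*(s + 1)*(s + 3)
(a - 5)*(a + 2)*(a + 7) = a^3 + 4*a^2 - 31*a - 70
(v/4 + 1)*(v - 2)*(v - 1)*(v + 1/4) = v^4/4 + 5*v^3/16 - 39*v^2/16 + 11*v/8 + 1/2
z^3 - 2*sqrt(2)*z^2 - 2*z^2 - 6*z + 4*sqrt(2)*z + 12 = (z - 2)*(z - 3*sqrt(2))*(z + sqrt(2))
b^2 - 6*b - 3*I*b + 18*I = (b - 6)*(b - 3*I)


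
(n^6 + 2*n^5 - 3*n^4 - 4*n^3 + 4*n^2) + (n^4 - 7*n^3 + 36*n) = n^6 + 2*n^5 - 2*n^4 - 11*n^3 + 4*n^2 + 36*n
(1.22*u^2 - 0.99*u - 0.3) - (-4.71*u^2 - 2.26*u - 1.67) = 5.93*u^2 + 1.27*u + 1.37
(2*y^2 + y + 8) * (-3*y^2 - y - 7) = -6*y^4 - 5*y^3 - 39*y^2 - 15*y - 56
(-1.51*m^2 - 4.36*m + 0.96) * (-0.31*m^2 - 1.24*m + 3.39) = 0.4681*m^4 + 3.224*m^3 - 0.0100999999999996*m^2 - 15.9708*m + 3.2544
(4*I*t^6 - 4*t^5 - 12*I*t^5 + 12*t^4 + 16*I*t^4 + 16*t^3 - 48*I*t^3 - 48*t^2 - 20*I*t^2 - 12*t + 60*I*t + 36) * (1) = 4*I*t^6 - 4*t^5 - 12*I*t^5 + 12*t^4 + 16*I*t^4 + 16*t^3 - 48*I*t^3 - 48*t^2 - 20*I*t^2 - 12*t + 60*I*t + 36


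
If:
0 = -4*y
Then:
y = 0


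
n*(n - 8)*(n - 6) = n^3 - 14*n^2 + 48*n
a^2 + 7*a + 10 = (a + 2)*(a + 5)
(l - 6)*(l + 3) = l^2 - 3*l - 18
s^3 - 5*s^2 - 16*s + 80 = (s - 5)*(s - 4)*(s + 4)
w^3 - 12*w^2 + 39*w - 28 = (w - 7)*(w - 4)*(w - 1)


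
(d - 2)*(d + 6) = d^2 + 4*d - 12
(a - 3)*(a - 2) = a^2 - 5*a + 6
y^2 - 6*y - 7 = (y - 7)*(y + 1)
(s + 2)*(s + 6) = s^2 + 8*s + 12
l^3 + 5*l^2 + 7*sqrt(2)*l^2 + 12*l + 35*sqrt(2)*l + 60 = (l + 5)*(l + sqrt(2))*(l + 6*sqrt(2))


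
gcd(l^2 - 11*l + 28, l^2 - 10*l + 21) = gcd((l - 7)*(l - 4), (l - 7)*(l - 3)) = l - 7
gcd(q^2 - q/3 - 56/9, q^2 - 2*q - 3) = 1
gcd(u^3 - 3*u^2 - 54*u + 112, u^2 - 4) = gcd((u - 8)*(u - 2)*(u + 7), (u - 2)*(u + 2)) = u - 2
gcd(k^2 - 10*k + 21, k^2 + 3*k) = 1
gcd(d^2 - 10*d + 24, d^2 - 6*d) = d - 6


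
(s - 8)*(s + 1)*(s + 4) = s^3 - 3*s^2 - 36*s - 32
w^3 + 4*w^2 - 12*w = w*(w - 2)*(w + 6)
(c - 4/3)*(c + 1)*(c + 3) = c^3 + 8*c^2/3 - 7*c/3 - 4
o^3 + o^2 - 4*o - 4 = (o - 2)*(o + 1)*(o + 2)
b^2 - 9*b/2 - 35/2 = (b - 7)*(b + 5/2)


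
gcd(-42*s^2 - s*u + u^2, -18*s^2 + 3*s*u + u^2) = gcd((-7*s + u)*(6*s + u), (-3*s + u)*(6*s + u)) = 6*s + u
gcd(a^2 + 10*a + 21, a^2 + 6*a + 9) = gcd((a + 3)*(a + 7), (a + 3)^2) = a + 3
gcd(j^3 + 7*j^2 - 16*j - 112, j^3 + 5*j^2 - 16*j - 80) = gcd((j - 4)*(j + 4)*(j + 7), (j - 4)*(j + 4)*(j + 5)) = j^2 - 16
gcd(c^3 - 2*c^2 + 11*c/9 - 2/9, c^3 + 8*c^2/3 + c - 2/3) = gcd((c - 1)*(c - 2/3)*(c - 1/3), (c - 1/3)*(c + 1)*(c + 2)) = c - 1/3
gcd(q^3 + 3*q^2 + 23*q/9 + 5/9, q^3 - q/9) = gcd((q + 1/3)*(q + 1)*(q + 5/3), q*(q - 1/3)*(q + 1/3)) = q + 1/3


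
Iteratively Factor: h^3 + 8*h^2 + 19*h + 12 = (h + 4)*(h^2 + 4*h + 3) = (h + 1)*(h + 4)*(h + 3)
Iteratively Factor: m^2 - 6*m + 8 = (m - 4)*(m - 2)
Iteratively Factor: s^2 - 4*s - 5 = (s + 1)*(s - 5)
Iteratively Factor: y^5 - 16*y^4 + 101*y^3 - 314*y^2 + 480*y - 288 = (y - 4)*(y^4 - 12*y^3 + 53*y^2 - 102*y + 72) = (y - 4)*(y - 3)*(y^3 - 9*y^2 + 26*y - 24) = (y - 4)^2*(y - 3)*(y^2 - 5*y + 6) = (y - 4)^2*(y - 3)*(y - 2)*(y - 3)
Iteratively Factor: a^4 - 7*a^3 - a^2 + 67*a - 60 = (a - 1)*(a^3 - 6*a^2 - 7*a + 60) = (a - 1)*(a + 3)*(a^2 - 9*a + 20) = (a - 5)*(a - 1)*(a + 3)*(a - 4)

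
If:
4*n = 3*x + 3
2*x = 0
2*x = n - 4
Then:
No Solution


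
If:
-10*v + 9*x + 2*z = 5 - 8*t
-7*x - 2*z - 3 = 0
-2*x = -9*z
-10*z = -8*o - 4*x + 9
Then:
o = 651/536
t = 5*v/4 + 295/268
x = -27/67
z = -6/67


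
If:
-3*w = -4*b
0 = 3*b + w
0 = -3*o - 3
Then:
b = 0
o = -1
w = 0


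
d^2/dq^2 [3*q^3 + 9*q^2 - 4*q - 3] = 18*q + 18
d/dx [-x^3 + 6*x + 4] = 6 - 3*x^2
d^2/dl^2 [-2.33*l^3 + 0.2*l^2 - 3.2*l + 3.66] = 0.4 - 13.98*l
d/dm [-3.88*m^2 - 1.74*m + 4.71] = -7.76*m - 1.74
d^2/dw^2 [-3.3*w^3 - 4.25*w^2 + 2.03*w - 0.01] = -19.8*w - 8.5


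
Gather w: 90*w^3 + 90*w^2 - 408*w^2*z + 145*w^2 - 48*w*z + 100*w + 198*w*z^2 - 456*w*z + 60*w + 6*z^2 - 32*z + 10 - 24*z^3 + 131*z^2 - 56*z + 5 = 90*w^3 + w^2*(235 - 408*z) + w*(198*z^2 - 504*z + 160) - 24*z^3 + 137*z^2 - 88*z + 15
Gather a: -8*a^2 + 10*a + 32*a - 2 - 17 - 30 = -8*a^2 + 42*a - 49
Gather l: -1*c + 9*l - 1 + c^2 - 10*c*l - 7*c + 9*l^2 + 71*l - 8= c^2 - 8*c + 9*l^2 + l*(80 - 10*c) - 9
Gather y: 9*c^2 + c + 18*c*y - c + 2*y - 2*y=9*c^2 + 18*c*y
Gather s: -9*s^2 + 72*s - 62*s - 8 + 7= -9*s^2 + 10*s - 1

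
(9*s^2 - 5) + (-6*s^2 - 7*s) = 3*s^2 - 7*s - 5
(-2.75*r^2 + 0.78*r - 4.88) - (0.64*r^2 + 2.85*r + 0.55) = -3.39*r^2 - 2.07*r - 5.43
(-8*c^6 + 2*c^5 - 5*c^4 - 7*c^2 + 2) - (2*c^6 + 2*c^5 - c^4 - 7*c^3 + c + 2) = -10*c^6 - 4*c^4 + 7*c^3 - 7*c^2 - c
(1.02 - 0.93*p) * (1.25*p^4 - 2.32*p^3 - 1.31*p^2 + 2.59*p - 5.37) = -1.1625*p^5 + 3.4326*p^4 - 1.1481*p^3 - 3.7449*p^2 + 7.6359*p - 5.4774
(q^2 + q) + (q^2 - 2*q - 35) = 2*q^2 - q - 35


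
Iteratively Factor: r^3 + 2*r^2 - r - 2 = (r - 1)*(r^2 + 3*r + 2) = (r - 1)*(r + 1)*(r + 2)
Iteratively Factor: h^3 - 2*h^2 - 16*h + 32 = (h - 2)*(h^2 - 16) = (h - 4)*(h - 2)*(h + 4)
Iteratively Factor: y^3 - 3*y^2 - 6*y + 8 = (y - 4)*(y^2 + y - 2) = (y - 4)*(y + 2)*(y - 1)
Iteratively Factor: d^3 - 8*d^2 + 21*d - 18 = (d - 2)*(d^2 - 6*d + 9) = (d - 3)*(d - 2)*(d - 3)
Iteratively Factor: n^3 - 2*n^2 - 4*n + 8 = (n + 2)*(n^2 - 4*n + 4) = (n - 2)*(n + 2)*(n - 2)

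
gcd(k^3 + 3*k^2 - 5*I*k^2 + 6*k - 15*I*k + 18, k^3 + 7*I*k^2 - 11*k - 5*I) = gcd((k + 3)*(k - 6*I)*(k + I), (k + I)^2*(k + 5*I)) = k + I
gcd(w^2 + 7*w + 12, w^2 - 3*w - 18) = w + 3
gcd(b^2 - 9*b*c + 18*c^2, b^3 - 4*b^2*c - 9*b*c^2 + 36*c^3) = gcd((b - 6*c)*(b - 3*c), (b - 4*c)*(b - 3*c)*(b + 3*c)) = b - 3*c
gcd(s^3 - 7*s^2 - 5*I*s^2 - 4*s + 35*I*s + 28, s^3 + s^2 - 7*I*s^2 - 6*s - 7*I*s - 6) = s - I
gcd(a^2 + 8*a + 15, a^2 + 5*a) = a + 5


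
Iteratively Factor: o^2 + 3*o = (o)*(o + 3)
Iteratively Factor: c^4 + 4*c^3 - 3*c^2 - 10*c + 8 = (c - 1)*(c^3 + 5*c^2 + 2*c - 8) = (c - 1)^2*(c^2 + 6*c + 8) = (c - 1)^2*(c + 2)*(c + 4)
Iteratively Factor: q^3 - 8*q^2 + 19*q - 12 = (q - 3)*(q^2 - 5*q + 4) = (q - 3)*(q - 1)*(q - 4)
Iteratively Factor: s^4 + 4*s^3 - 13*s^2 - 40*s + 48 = (s - 1)*(s^3 + 5*s^2 - 8*s - 48) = (s - 1)*(s + 4)*(s^2 + s - 12) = (s - 1)*(s + 4)^2*(s - 3)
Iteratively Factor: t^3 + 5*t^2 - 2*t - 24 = (t - 2)*(t^2 + 7*t + 12) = (t - 2)*(t + 4)*(t + 3)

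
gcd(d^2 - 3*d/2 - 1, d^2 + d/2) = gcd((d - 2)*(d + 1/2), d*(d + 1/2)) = d + 1/2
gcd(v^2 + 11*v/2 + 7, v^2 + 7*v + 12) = 1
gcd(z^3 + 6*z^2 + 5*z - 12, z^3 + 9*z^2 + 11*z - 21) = z^2 + 2*z - 3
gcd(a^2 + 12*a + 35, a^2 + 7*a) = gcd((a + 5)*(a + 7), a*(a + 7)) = a + 7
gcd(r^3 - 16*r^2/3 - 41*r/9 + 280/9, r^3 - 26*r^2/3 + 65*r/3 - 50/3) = r - 5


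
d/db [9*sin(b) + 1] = 9*cos(b)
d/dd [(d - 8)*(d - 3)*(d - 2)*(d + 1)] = 4*d^3 - 36*d^2 + 66*d - 2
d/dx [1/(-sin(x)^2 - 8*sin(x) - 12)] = 2*(sin(x) + 4)*cos(x)/(sin(x)^2 + 8*sin(x) + 12)^2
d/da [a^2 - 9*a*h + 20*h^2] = 2*a - 9*h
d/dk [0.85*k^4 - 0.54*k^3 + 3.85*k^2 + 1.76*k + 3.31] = 3.4*k^3 - 1.62*k^2 + 7.7*k + 1.76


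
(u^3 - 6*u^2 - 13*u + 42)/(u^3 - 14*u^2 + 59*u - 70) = (u + 3)/(u - 5)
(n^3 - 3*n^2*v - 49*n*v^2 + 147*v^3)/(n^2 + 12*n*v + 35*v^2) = (n^2 - 10*n*v + 21*v^2)/(n + 5*v)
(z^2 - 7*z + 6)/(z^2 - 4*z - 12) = (z - 1)/(z + 2)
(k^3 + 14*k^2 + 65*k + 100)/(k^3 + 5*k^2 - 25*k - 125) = (k + 4)/(k - 5)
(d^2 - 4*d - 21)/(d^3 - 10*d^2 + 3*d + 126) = 1/(d - 6)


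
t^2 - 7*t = t*(t - 7)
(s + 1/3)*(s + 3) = s^2 + 10*s/3 + 1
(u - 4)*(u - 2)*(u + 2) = u^3 - 4*u^2 - 4*u + 16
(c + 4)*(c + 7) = c^2 + 11*c + 28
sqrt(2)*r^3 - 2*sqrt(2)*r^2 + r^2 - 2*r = r*(r - 2)*(sqrt(2)*r + 1)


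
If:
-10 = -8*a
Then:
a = 5/4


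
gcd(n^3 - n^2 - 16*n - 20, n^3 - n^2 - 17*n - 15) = n - 5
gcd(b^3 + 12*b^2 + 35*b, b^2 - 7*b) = b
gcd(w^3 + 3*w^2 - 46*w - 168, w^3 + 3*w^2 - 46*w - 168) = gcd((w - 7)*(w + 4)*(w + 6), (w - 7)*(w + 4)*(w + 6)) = w^3 + 3*w^2 - 46*w - 168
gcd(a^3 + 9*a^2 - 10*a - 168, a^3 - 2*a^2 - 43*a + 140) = a^2 + 3*a - 28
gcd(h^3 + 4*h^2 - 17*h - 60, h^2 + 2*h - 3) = h + 3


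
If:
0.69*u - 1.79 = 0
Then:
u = 2.59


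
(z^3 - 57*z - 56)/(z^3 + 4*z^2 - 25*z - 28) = (z - 8)/(z - 4)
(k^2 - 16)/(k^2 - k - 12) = (k + 4)/(k + 3)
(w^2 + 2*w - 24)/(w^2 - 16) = (w + 6)/(w + 4)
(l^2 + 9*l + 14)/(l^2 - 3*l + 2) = (l^2 + 9*l + 14)/(l^2 - 3*l + 2)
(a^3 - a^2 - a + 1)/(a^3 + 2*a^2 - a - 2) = (a - 1)/(a + 2)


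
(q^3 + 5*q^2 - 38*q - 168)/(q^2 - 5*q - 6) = (q^2 + 11*q + 28)/(q + 1)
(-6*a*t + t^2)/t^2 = (-6*a + t)/t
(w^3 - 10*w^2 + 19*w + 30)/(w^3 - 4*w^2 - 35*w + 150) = (w^2 - 5*w - 6)/(w^2 + w - 30)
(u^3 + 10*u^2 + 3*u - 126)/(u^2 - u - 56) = (u^2 + 3*u - 18)/(u - 8)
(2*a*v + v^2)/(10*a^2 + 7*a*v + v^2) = v/(5*a + v)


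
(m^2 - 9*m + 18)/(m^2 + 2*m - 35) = (m^2 - 9*m + 18)/(m^2 + 2*m - 35)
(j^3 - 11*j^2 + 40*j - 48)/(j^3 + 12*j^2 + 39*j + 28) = (j^3 - 11*j^2 + 40*j - 48)/(j^3 + 12*j^2 + 39*j + 28)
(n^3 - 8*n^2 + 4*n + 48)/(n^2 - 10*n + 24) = n + 2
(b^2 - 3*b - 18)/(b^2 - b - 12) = (b - 6)/(b - 4)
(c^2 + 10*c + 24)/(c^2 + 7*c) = (c^2 + 10*c + 24)/(c*(c + 7))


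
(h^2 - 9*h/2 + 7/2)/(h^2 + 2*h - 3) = (h - 7/2)/(h + 3)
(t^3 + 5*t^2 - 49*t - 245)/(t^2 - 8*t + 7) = (t^2 + 12*t + 35)/(t - 1)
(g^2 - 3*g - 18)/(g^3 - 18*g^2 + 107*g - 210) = (g + 3)/(g^2 - 12*g + 35)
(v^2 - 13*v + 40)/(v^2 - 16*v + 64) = (v - 5)/(v - 8)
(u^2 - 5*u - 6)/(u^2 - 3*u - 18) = (u + 1)/(u + 3)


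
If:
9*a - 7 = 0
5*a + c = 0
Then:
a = 7/9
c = -35/9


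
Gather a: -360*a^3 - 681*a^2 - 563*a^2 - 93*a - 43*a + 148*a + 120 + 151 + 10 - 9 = -360*a^3 - 1244*a^2 + 12*a + 272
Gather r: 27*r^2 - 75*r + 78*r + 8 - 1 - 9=27*r^2 + 3*r - 2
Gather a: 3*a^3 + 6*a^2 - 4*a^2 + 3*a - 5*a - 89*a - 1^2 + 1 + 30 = 3*a^3 + 2*a^2 - 91*a + 30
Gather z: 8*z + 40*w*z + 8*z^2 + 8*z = 8*z^2 + z*(40*w + 16)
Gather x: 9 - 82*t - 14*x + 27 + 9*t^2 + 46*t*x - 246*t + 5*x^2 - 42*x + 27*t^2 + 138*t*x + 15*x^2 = 36*t^2 - 328*t + 20*x^2 + x*(184*t - 56) + 36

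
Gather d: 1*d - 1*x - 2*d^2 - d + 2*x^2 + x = -2*d^2 + 2*x^2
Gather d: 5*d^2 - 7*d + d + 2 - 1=5*d^2 - 6*d + 1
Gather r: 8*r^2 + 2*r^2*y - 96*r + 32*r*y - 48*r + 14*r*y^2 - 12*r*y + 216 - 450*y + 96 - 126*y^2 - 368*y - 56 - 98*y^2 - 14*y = r^2*(2*y + 8) + r*(14*y^2 + 20*y - 144) - 224*y^2 - 832*y + 256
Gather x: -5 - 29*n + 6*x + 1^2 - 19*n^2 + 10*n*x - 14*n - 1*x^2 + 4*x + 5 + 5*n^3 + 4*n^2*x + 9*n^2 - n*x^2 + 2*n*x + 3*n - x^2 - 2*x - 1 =5*n^3 - 10*n^2 - 40*n + x^2*(-n - 2) + x*(4*n^2 + 12*n + 8)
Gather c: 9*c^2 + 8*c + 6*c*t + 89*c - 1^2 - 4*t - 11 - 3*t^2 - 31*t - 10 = 9*c^2 + c*(6*t + 97) - 3*t^2 - 35*t - 22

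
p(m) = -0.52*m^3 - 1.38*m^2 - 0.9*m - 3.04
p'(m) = -1.56*m^2 - 2.76*m - 0.9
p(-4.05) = 12.51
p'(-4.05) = -15.31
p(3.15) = -35.82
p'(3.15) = -25.07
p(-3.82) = 9.25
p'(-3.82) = -13.12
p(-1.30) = -3.06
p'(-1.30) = 0.05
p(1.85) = -12.72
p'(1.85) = -11.35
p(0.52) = -3.95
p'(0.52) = -2.76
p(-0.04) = -3.01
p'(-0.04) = -0.79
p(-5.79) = 56.84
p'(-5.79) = -37.22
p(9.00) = -502.00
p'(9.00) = -152.10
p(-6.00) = 65.00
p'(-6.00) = -40.50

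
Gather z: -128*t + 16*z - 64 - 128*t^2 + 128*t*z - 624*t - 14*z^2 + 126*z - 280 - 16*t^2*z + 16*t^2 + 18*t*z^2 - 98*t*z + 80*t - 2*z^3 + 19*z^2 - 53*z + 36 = -112*t^2 - 672*t - 2*z^3 + z^2*(18*t + 5) + z*(-16*t^2 + 30*t + 89) - 308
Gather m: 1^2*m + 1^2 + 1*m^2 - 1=m^2 + m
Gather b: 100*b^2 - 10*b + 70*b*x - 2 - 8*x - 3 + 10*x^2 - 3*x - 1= 100*b^2 + b*(70*x - 10) + 10*x^2 - 11*x - 6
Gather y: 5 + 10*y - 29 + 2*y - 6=12*y - 30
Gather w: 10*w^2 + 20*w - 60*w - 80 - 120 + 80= 10*w^2 - 40*w - 120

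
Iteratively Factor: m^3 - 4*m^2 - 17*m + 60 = (m + 4)*(m^2 - 8*m + 15) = (m - 5)*(m + 4)*(m - 3)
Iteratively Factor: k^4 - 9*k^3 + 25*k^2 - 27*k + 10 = (k - 2)*(k^3 - 7*k^2 + 11*k - 5) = (k - 2)*(k - 1)*(k^2 - 6*k + 5) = (k - 5)*(k - 2)*(k - 1)*(k - 1)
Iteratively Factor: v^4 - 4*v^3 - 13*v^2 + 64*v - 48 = (v - 3)*(v^3 - v^2 - 16*v + 16) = (v - 3)*(v + 4)*(v^2 - 5*v + 4) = (v - 3)*(v - 1)*(v + 4)*(v - 4)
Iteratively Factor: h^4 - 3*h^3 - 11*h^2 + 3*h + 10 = (h - 5)*(h^3 + 2*h^2 - h - 2) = (h - 5)*(h - 1)*(h^2 + 3*h + 2) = (h - 5)*(h - 1)*(h + 2)*(h + 1)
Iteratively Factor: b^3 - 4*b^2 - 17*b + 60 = (b + 4)*(b^2 - 8*b + 15) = (b - 5)*(b + 4)*(b - 3)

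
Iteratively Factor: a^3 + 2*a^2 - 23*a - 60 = (a + 4)*(a^2 - 2*a - 15) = (a - 5)*(a + 4)*(a + 3)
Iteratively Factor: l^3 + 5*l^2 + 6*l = (l)*(l^2 + 5*l + 6) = l*(l + 3)*(l + 2)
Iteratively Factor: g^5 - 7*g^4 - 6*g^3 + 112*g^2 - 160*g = (g + 4)*(g^4 - 11*g^3 + 38*g^2 - 40*g) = (g - 2)*(g + 4)*(g^3 - 9*g^2 + 20*g) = (g - 4)*(g - 2)*(g + 4)*(g^2 - 5*g) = (g - 5)*(g - 4)*(g - 2)*(g + 4)*(g)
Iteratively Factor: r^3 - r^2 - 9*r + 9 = (r + 3)*(r^2 - 4*r + 3) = (r - 3)*(r + 3)*(r - 1)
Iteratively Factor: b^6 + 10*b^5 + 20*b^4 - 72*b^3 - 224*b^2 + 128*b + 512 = (b + 4)*(b^5 + 6*b^4 - 4*b^3 - 56*b^2 + 128) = (b - 2)*(b + 4)*(b^4 + 8*b^3 + 12*b^2 - 32*b - 64) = (b - 2)^2*(b + 4)*(b^3 + 10*b^2 + 32*b + 32) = (b - 2)^2*(b + 4)^2*(b^2 + 6*b + 8) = (b - 2)^2*(b + 4)^3*(b + 2)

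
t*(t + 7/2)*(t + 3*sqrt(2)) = t^3 + 7*t^2/2 + 3*sqrt(2)*t^2 + 21*sqrt(2)*t/2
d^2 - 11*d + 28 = (d - 7)*(d - 4)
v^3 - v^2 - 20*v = v*(v - 5)*(v + 4)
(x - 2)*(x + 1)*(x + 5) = x^3 + 4*x^2 - 7*x - 10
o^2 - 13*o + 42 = (o - 7)*(o - 6)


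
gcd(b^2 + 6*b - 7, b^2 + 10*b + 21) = b + 7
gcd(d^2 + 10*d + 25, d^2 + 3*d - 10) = d + 5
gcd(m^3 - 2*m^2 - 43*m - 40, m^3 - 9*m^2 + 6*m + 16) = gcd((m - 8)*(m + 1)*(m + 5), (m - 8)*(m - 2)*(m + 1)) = m^2 - 7*m - 8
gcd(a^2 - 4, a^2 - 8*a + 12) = a - 2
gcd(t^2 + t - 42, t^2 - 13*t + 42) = t - 6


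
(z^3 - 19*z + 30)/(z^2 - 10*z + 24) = (z^3 - 19*z + 30)/(z^2 - 10*z + 24)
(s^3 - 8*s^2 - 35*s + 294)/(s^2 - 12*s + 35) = (s^2 - s - 42)/(s - 5)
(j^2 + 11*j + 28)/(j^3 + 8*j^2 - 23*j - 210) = (j + 4)/(j^2 + j - 30)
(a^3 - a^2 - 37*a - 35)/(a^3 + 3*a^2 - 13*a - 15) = (a - 7)/(a - 3)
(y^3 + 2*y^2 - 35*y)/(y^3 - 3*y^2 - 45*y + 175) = y/(y - 5)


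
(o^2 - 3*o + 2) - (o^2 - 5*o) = 2*o + 2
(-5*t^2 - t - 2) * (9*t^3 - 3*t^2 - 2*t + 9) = -45*t^5 + 6*t^4 - 5*t^3 - 37*t^2 - 5*t - 18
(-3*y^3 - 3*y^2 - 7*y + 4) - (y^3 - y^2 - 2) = -4*y^3 - 2*y^2 - 7*y + 6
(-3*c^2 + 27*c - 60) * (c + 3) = -3*c^3 + 18*c^2 + 21*c - 180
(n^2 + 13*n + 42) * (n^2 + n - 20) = n^4 + 14*n^3 + 35*n^2 - 218*n - 840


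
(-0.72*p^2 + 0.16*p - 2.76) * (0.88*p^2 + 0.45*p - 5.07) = -0.6336*p^4 - 0.1832*p^3 + 1.2936*p^2 - 2.0532*p + 13.9932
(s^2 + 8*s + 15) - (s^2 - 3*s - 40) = 11*s + 55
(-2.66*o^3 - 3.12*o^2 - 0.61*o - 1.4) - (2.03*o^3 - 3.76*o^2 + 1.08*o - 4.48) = -4.69*o^3 + 0.64*o^2 - 1.69*o + 3.08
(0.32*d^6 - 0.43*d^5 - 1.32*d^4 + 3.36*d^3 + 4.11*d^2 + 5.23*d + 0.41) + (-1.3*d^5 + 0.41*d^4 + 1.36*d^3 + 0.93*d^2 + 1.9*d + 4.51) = 0.32*d^6 - 1.73*d^5 - 0.91*d^4 + 4.72*d^3 + 5.04*d^2 + 7.13*d + 4.92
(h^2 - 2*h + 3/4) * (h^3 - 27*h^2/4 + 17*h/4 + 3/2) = h^5 - 35*h^4/4 + 37*h^3/2 - 193*h^2/16 + 3*h/16 + 9/8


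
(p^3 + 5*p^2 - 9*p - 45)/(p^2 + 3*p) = p + 2 - 15/p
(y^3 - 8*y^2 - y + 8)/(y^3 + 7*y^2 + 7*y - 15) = (y^2 - 7*y - 8)/(y^2 + 8*y + 15)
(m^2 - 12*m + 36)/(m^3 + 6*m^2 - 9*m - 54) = (m^2 - 12*m + 36)/(m^3 + 6*m^2 - 9*m - 54)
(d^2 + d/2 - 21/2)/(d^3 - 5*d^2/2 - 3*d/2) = (2*d + 7)/(d*(2*d + 1))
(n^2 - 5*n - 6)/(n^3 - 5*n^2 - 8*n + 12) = (n + 1)/(n^2 + n - 2)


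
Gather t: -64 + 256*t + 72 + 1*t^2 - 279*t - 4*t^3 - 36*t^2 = -4*t^3 - 35*t^2 - 23*t + 8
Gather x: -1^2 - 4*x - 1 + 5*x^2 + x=5*x^2 - 3*x - 2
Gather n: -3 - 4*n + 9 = 6 - 4*n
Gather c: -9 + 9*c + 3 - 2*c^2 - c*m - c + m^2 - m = -2*c^2 + c*(8 - m) + m^2 - m - 6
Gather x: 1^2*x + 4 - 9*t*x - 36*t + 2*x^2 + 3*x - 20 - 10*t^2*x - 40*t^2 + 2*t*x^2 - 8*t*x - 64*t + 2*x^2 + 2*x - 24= -40*t^2 - 100*t + x^2*(2*t + 4) + x*(-10*t^2 - 17*t + 6) - 40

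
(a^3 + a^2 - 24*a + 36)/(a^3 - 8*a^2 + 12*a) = (a^2 + 3*a - 18)/(a*(a - 6))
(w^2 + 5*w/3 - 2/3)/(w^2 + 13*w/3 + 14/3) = (3*w - 1)/(3*w + 7)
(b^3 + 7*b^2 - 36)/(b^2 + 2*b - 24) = (b^2 + b - 6)/(b - 4)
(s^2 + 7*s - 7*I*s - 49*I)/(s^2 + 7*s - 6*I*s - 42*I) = (s - 7*I)/(s - 6*I)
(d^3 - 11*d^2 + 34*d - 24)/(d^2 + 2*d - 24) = (d^2 - 7*d + 6)/(d + 6)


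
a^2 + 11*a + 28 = (a + 4)*(a + 7)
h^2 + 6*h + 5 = (h + 1)*(h + 5)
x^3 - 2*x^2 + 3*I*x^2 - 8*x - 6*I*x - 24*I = (x - 4)*(x + 2)*(x + 3*I)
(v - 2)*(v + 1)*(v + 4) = v^3 + 3*v^2 - 6*v - 8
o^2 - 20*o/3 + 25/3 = (o - 5)*(o - 5/3)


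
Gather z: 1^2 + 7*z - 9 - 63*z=-56*z - 8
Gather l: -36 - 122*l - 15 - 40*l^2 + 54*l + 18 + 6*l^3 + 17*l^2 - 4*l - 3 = 6*l^3 - 23*l^2 - 72*l - 36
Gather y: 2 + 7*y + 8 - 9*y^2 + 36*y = -9*y^2 + 43*y + 10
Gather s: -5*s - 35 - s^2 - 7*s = -s^2 - 12*s - 35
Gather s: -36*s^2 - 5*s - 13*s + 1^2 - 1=-36*s^2 - 18*s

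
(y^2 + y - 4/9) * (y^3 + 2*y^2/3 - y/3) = y^5 + 5*y^4/3 - y^3/9 - 17*y^2/27 + 4*y/27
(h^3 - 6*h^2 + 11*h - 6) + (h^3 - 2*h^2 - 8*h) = 2*h^3 - 8*h^2 + 3*h - 6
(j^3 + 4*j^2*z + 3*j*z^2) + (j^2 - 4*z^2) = j^3 + 4*j^2*z + j^2 + 3*j*z^2 - 4*z^2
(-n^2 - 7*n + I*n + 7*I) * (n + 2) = -n^3 - 9*n^2 + I*n^2 - 14*n + 9*I*n + 14*I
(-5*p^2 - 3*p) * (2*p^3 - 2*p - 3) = -10*p^5 - 6*p^4 + 10*p^3 + 21*p^2 + 9*p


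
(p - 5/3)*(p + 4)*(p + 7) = p^3 + 28*p^2/3 + 29*p/3 - 140/3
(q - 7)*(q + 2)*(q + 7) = q^3 + 2*q^2 - 49*q - 98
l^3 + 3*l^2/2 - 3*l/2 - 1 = (l - 1)*(l + 1/2)*(l + 2)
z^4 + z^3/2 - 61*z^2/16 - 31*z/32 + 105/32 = (z - 3/2)*(z - 1)*(z + 5/4)*(z + 7/4)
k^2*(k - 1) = k^3 - k^2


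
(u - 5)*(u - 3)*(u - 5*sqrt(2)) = u^3 - 8*u^2 - 5*sqrt(2)*u^2 + 15*u + 40*sqrt(2)*u - 75*sqrt(2)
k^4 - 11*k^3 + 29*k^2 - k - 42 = (k - 7)*(k - 3)*(k - 2)*(k + 1)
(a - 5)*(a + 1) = a^2 - 4*a - 5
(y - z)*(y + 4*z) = y^2 + 3*y*z - 4*z^2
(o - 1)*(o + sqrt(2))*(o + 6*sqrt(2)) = o^3 - o^2 + 7*sqrt(2)*o^2 - 7*sqrt(2)*o + 12*o - 12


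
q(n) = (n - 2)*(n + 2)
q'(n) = 2*n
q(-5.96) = 31.52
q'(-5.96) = -11.92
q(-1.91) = -0.35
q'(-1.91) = -3.82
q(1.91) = -0.35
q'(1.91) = 3.82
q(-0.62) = -3.62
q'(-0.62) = -1.24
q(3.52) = 8.39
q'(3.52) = 7.04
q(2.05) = 0.20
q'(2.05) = 4.10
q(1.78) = -0.83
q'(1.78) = 3.56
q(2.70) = 3.29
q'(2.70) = 5.40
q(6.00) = 32.00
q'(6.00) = 12.00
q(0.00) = -4.00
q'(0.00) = 0.00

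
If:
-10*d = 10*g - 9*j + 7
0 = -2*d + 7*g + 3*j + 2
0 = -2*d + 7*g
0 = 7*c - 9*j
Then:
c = -6/7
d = -91/90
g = -13/45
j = -2/3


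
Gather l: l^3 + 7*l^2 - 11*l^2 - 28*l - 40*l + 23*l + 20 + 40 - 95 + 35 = l^3 - 4*l^2 - 45*l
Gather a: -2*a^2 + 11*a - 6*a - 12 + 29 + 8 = -2*a^2 + 5*a + 25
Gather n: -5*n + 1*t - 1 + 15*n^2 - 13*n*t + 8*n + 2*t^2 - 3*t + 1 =15*n^2 + n*(3 - 13*t) + 2*t^2 - 2*t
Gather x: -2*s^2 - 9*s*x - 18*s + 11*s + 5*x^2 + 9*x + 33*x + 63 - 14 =-2*s^2 - 7*s + 5*x^2 + x*(42 - 9*s) + 49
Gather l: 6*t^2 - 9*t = 6*t^2 - 9*t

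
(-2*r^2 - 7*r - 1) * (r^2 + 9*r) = -2*r^4 - 25*r^3 - 64*r^2 - 9*r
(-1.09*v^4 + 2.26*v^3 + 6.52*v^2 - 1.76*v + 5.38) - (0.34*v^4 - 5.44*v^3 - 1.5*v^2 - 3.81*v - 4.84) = -1.43*v^4 + 7.7*v^3 + 8.02*v^2 + 2.05*v + 10.22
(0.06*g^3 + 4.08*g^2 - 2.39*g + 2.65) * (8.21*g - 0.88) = 0.4926*g^4 + 33.444*g^3 - 23.2123*g^2 + 23.8597*g - 2.332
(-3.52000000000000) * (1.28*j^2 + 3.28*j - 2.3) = -4.5056*j^2 - 11.5456*j + 8.096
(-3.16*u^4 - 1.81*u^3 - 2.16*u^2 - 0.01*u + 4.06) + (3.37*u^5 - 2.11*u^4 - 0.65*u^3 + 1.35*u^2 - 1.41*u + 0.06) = 3.37*u^5 - 5.27*u^4 - 2.46*u^3 - 0.81*u^2 - 1.42*u + 4.12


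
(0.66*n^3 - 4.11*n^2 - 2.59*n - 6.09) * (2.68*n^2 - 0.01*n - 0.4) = 1.7688*n^5 - 11.0214*n^4 - 7.1641*n^3 - 14.6513*n^2 + 1.0969*n + 2.436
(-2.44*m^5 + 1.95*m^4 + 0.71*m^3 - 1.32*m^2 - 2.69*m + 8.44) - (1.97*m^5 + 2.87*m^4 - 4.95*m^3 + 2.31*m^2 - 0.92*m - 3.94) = -4.41*m^5 - 0.92*m^4 + 5.66*m^3 - 3.63*m^2 - 1.77*m + 12.38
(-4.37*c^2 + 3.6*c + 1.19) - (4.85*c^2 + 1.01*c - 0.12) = -9.22*c^2 + 2.59*c + 1.31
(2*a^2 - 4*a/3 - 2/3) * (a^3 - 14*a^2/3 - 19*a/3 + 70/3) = 2*a^5 - 32*a^4/3 - 64*a^3/9 + 524*a^2/9 - 242*a/9 - 140/9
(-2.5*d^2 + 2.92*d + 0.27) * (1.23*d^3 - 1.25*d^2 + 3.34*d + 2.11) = -3.075*d^5 + 6.7166*d^4 - 11.6679*d^3 + 4.1403*d^2 + 7.063*d + 0.5697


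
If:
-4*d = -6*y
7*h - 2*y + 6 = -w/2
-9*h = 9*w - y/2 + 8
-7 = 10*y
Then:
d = -21/20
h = -2497/2340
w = 163/1170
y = -7/10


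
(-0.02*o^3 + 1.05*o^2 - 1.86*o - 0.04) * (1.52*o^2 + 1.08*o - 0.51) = -0.0304*o^5 + 1.5744*o^4 - 1.683*o^3 - 2.6051*o^2 + 0.9054*o + 0.0204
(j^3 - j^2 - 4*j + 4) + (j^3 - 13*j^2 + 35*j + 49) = 2*j^3 - 14*j^2 + 31*j + 53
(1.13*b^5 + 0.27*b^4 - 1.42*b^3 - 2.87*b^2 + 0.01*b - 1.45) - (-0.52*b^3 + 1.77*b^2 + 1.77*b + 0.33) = 1.13*b^5 + 0.27*b^4 - 0.9*b^3 - 4.64*b^2 - 1.76*b - 1.78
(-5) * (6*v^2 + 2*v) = -30*v^2 - 10*v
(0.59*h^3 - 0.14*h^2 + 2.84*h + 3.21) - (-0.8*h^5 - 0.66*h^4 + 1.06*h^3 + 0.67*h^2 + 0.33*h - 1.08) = 0.8*h^5 + 0.66*h^4 - 0.47*h^3 - 0.81*h^2 + 2.51*h + 4.29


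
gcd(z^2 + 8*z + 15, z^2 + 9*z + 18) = z + 3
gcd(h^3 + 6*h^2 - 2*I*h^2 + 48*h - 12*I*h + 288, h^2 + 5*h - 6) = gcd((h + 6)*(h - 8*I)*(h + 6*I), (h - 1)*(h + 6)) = h + 6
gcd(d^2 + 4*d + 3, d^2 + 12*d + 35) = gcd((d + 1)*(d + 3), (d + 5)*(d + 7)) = 1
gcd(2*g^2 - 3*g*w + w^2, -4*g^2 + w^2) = -2*g + w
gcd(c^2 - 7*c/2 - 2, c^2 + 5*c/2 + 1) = c + 1/2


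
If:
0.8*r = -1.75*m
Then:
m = -0.457142857142857*r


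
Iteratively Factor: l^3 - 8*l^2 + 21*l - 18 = (l - 3)*(l^2 - 5*l + 6) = (l - 3)^2*(l - 2)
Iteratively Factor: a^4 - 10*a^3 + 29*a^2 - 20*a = (a - 1)*(a^3 - 9*a^2 + 20*a) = a*(a - 1)*(a^2 - 9*a + 20) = a*(a - 5)*(a - 1)*(a - 4)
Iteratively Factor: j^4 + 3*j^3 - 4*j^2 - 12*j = (j)*(j^3 + 3*j^2 - 4*j - 12) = j*(j + 3)*(j^2 - 4) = j*(j - 2)*(j + 3)*(j + 2)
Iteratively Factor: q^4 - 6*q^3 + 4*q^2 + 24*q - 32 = (q + 2)*(q^3 - 8*q^2 + 20*q - 16) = (q - 2)*(q + 2)*(q^2 - 6*q + 8) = (q - 2)^2*(q + 2)*(q - 4)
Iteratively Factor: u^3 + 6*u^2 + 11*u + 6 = (u + 2)*(u^2 + 4*u + 3) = (u + 2)*(u + 3)*(u + 1)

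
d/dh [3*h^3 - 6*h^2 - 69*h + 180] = 9*h^2 - 12*h - 69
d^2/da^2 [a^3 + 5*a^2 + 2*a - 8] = 6*a + 10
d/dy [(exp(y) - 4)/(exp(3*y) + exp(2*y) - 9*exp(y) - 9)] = (-(exp(y) - 4)*(3*exp(2*y) + 2*exp(y) - 9) + exp(3*y) + exp(2*y) - 9*exp(y) - 9)*exp(y)/(exp(3*y) + exp(2*y) - 9*exp(y) - 9)^2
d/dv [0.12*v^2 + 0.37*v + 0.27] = 0.24*v + 0.37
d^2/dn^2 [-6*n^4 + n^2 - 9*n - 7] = 2 - 72*n^2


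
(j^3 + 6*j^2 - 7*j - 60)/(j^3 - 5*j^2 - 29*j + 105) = (j + 4)/(j - 7)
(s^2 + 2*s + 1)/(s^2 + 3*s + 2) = (s + 1)/(s + 2)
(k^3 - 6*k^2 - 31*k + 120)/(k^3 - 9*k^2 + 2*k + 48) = (k + 5)/(k + 2)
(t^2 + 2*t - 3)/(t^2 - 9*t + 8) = (t + 3)/(t - 8)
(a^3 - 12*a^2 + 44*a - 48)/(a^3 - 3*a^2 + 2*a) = (a^2 - 10*a + 24)/(a*(a - 1))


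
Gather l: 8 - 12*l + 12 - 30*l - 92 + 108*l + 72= 66*l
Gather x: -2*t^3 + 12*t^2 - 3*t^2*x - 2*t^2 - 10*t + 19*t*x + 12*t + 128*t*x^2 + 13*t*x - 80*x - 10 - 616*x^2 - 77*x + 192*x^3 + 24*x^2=-2*t^3 + 10*t^2 + 2*t + 192*x^3 + x^2*(128*t - 592) + x*(-3*t^2 + 32*t - 157) - 10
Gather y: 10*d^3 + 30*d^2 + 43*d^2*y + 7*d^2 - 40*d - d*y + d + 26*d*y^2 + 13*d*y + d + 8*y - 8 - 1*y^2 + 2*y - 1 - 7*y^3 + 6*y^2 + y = 10*d^3 + 37*d^2 - 38*d - 7*y^3 + y^2*(26*d + 5) + y*(43*d^2 + 12*d + 11) - 9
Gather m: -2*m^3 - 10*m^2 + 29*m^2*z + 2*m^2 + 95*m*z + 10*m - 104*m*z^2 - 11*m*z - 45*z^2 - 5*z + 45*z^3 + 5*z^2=-2*m^3 + m^2*(29*z - 8) + m*(-104*z^2 + 84*z + 10) + 45*z^3 - 40*z^2 - 5*z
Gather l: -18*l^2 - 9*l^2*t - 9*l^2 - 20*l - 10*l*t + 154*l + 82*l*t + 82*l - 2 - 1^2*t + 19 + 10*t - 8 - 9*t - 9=l^2*(-9*t - 27) + l*(72*t + 216)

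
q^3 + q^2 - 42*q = q*(q - 6)*(q + 7)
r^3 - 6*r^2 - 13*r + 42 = (r - 7)*(r - 2)*(r + 3)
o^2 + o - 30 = (o - 5)*(o + 6)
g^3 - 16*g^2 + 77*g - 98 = (g - 7)^2*(g - 2)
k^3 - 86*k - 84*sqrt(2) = (k - 7*sqrt(2))*(k + sqrt(2))*(k + 6*sqrt(2))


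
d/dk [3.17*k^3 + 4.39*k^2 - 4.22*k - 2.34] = 9.51*k^2 + 8.78*k - 4.22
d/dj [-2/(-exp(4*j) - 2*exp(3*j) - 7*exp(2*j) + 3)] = (-8*exp(2*j) - 12*exp(j) - 28)*exp(2*j)/(exp(4*j) + 2*exp(3*j) + 7*exp(2*j) - 3)^2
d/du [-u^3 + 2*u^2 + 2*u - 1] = -3*u^2 + 4*u + 2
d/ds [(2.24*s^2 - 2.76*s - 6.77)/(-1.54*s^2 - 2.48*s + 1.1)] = (-9.8056*s^2 - 15.9236*s - 19.8256)/(2.3716*s^4 + 7.6384*s^3 + 2.7624*s^2 - 5.456*s + 1.21)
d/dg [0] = 0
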